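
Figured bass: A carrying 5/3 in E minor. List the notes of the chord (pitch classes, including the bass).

A, C, E

A third above A in this key is C.
A fifth above A in this key is E.
Together with the bass A, this spells A minor in root position.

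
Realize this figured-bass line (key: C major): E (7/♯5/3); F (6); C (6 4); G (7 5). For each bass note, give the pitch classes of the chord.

E, G, B#, D | F, A, D | C, F, A | G, B, D, F

E (7/#5/3): E, G, B#, D.
F (6/3): F, A, D.
C (6/4): C, F, A.
G (7/5/3): G, B, D, F.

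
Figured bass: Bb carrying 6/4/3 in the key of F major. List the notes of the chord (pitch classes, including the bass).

A third above Bb in this key is D.
A fourth above Bb in this key is E.
A sixth above Bb in this key is G.
Together with the bass Bb, this spells E half-diminished seventh in second inversion.

Bb, D, E, G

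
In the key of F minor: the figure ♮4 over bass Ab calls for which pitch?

Counting 3 letter steps above Ab lands on D; in F minor, that letter is Db.
The ♮4 figure makes it natural, giving D.

D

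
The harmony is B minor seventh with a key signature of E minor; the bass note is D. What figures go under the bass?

D is the third of B minor seventh, so the chord is in first inversion.
A seventh chord in first inversion is figured 6/5/3, conventionally abbreviated 6/5.

6/5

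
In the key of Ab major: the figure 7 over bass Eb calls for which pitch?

Db

Counting 6 letter steps above Eb lands on D; in Ab major, that letter is Db.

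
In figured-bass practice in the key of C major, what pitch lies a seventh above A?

Counting 6 letter steps above A lands on G; in C major, that letter is G.

G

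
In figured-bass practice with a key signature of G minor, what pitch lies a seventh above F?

Counting 6 letter steps above F lands on E; in G minor, that letter is Eb.

Eb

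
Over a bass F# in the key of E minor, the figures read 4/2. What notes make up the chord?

The written figures 4/2 are shorthand for 6/4/2: the 6 is implied.
A second above F# in this key is G.
A fourth above F# in this key is B.
A sixth above F# in this key is D.
Together with the bass F#, this spells G major seventh in third inversion.

F#, G, B, D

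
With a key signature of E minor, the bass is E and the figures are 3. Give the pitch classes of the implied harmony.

E, G, B

The written figures 3 are shorthand for 5/3: the 5 is implied.
A third above E in this key is G.
A fifth above E in this key is B.
Together with the bass E, this spells E minor in root position.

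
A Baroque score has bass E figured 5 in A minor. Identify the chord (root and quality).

E minor

The figures 5 indicate a triad in root position.
In root position the bass is the root, so the root is E.
The chord tones are E, G, B, giving E minor.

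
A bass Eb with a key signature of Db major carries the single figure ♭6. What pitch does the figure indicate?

Counting 5 letter steps above Eb lands on C; in Db major, that letter is C.
The b6 figure lowers it a semitone, giving Cb.

Cb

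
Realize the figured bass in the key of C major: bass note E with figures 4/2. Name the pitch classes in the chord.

The written figures 4/2 are shorthand for 6/4/2: the 6 is implied.
A second above E in this key is F.
A fourth above E in this key is A.
A sixth above E in this key is C.
Together with the bass E, this spells F major seventh in third inversion.

E, F, A, C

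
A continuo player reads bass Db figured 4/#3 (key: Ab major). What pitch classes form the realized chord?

The written figures 4/#3 are shorthand for 6/4/3: the 6 is implied.
A third above Db in this key is F, raised to F# by the sharp.
A fourth above Db in this key is G.
A sixth above Db in this key is Bb.

Db, F#, G, Bb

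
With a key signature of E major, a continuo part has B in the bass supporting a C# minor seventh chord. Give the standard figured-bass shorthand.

4/2

B is the seventh of C# minor seventh, so the chord is in third inversion.
A seventh chord in third inversion is figured 6/4/2, conventionally abbreviated 4/2.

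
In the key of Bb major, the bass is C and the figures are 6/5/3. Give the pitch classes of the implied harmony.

A third above C in this key is Eb.
A fifth above C in this key is G.
A sixth above C in this key is A.
Together with the bass C, this spells A half-diminished seventh in first inversion.

C, Eb, G, A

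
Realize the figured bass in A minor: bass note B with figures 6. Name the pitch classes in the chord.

The written figures 6 are shorthand for 6/3: the 3 is implied.
A third above B in this key is D.
A sixth above B in this key is G.
Together with the bass B, this spells G major in first inversion.

B, D, G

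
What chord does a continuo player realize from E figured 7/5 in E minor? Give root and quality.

E minor seventh

The figures 7/5 indicate a seventh chord in root position.
In root position the bass is the root, so the root is E.
The chord tones are E, G, B, D, giving E minor seventh.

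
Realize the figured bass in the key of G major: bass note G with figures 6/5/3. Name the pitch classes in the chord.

A third above G in this key is B.
A fifth above G in this key is D.
A sixth above G in this key is E.
Together with the bass G, this spells E minor seventh in first inversion.

G, B, D, E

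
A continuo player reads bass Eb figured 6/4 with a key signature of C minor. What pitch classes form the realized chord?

A fourth above Eb in this key is Ab.
A sixth above Eb in this key is C.
Together with the bass Eb, this spells Ab major in second inversion.

Eb, Ab, C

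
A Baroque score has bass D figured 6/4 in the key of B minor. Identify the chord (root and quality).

G major

The figures 6/4 indicate a triad in second inversion.
In second inversion the root lies a fourth above the bass: a fourth above D in B minor is G.
The chord tones are D, G, B, giving G major.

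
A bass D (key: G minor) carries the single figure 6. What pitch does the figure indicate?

Counting 5 letter steps above D lands on B; in G minor, that letter is Bb.

Bb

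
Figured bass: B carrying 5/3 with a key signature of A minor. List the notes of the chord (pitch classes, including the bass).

A third above B in this key is D.
A fifth above B in this key is F.
Together with the bass B, this spells B diminished in root position.

B, D, F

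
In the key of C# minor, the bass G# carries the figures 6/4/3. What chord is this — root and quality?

C# minor seventh

The figures 6/4/3 indicate a seventh chord in second inversion.
In second inversion the root lies a fourth above the bass: a fourth above G# in C# minor is C#.
The chord tones are G#, B, C#, E, giving C# minor seventh.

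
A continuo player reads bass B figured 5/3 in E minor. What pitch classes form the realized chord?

A third above B in this key is D.
A fifth above B in this key is F#.
Together with the bass B, this spells B minor in root position.

B, D, F#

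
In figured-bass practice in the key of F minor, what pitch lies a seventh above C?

Counting 6 letter steps above C lands on B; in F minor, that letter is Bb.

Bb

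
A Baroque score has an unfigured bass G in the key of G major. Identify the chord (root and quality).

G major

An unfigured bass indicates a triad in root position.
In root position the bass is the root, so the root is G.
The chord tones are G, B, D, giving G major.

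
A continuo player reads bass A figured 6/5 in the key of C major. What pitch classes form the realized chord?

The written figures 6/5 are shorthand for 6/5/3: the 3 is implied.
A third above A in this key is C.
A fifth above A in this key is E.
A sixth above A in this key is F.
Together with the bass A, this spells F major seventh in first inversion.

A, C, E, F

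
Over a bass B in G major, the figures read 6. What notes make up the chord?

The written figures 6 are shorthand for 6/3: the 3 is implied.
A third above B in this key is D.
A sixth above B in this key is G.
Together with the bass B, this spells G major in first inversion.

B, D, G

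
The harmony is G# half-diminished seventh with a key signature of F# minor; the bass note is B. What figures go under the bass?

6/5

B is the third of G# half-diminished seventh, so the chord is in first inversion.
A seventh chord in first inversion is figured 6/5/3, conventionally abbreviated 6/5.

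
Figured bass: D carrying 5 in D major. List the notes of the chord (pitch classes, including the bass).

D, F#, A

The written figures 5 are shorthand for 5/3: the 3 is implied.
A third above D in this key is F#.
A fifth above D in this key is A.
Together with the bass D, this spells D major in root position.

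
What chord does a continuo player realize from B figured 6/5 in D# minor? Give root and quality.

G# minor seventh

The figures 6/5 indicate a seventh chord in first inversion.
In first inversion the root lies a sixth above the bass: a sixth above B in D# minor is G#.
The chord tones are B, D#, F#, G#, giving G# minor seventh.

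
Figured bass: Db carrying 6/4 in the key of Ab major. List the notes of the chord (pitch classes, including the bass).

Db, G, Bb

A fourth above Db in this key is G.
A sixth above Db in this key is Bb.
Together with the bass Db, this spells G diminished in second inversion.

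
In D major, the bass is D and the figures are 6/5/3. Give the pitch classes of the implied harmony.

D, F#, A, B

A third above D in this key is F#.
A fifth above D in this key is A.
A sixth above D in this key is B.
Together with the bass D, this spells B minor seventh in first inversion.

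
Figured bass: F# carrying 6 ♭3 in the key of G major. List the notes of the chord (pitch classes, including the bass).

F#, Ab, D

A third above F# in this key is A, lowered to Ab by the flat.
A sixth above F# in this key is D.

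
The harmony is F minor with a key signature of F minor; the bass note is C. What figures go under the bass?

6/4

C is the fifth of F minor, so the chord is in second inversion.
A triad in second inversion is figured 6/4, conventionally abbreviated 6/4.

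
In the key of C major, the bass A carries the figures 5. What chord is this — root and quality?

A minor

The figures 5 indicate a triad in root position.
In root position the bass is the root, so the root is A.
The chord tones are A, C, E, giving A minor.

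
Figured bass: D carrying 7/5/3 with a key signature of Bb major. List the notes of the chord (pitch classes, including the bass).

A third above D in this key is F.
A fifth above D in this key is A.
A seventh above D in this key is C.
Together with the bass D, this spells D minor seventh in root position.

D, F, A, C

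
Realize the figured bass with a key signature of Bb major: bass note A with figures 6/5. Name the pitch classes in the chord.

A, C, Eb, F

The written figures 6/5 are shorthand for 6/5/3: the 3 is implied.
A third above A in this key is C.
A fifth above A in this key is Eb.
A sixth above A in this key is F.
Together with the bass A, this spells F dominant seventh in first inversion.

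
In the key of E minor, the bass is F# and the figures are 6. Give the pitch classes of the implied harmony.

The written figures 6 are shorthand for 6/3: the 3 is implied.
A third above F# in this key is A.
A sixth above F# in this key is D.
Together with the bass F#, this spells D major in first inversion.

F#, A, D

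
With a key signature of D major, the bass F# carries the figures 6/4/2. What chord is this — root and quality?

The figures 6/4/2 indicate a seventh chord in third inversion.
In third inversion the root lies a second above the bass: a second above F# in D major is G.
The chord tones are F#, G, B, D, giving G major seventh.

G major seventh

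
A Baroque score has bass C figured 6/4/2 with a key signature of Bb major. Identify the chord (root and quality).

The figures 6/4/2 indicate a seventh chord in third inversion.
In third inversion the root lies a second above the bass: a second above C in Bb major is D.
The chord tones are C, D, F, A, giving D minor seventh.

D minor seventh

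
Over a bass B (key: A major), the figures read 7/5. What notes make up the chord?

The written figures 7/5 are shorthand for 7/5/3: the 3 is implied.
A third above B in this key is D.
A fifth above B in this key is F#.
A seventh above B in this key is A.
Together with the bass B, this spells B minor seventh in root position.

B, D, F#, A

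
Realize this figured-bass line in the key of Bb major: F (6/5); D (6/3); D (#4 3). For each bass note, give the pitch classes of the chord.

F (6/5/3): F, A, C, D.
D (6/3): D, F, Bb.
D (6/#4/3): D, F, G#, Bb.

F, A, C, D | D, F, Bb | D, F, G#, Bb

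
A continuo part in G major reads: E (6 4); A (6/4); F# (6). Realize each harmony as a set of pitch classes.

E, A, C | A, D, F# | F#, A, D

E (6/4): E, A, C.
A (6/4): A, D, F#.
F# (6/3): F#, A, D.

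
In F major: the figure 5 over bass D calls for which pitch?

Counting 4 letter steps above D lands on A; in F major, that letter is A.

A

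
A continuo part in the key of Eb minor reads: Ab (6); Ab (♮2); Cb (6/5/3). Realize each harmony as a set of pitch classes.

Ab, Cb, F | Ab, B, Db, F | Cb, Eb, Gb, Ab

Ab (6/3): Ab, Cb, F.
Ab (6/4/♮2): Ab, B, Db, F.
Cb (6/5/3): Cb, Eb, Gb, Ab.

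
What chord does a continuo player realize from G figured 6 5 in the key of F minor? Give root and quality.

Eb dominant seventh

The figures 6 5 indicate a seventh chord in first inversion.
In first inversion the root lies a sixth above the bass: a sixth above G in F minor is Eb.
The chord tones are G, Bb, Db, Eb, giving Eb dominant seventh.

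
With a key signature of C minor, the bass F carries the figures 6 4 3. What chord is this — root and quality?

The figures 6 4 3 indicate a seventh chord in second inversion.
In second inversion the root lies a fourth above the bass: a fourth above F in C minor is Bb.
The chord tones are F, Ab, Bb, D, giving Bb dominant seventh.

Bb dominant seventh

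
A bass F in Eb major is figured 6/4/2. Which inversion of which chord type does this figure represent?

seventh chord, third inversion

Intervals of 6/4/2 above the bass form a seventh chord; the bass is the seventh, so this is third inversion.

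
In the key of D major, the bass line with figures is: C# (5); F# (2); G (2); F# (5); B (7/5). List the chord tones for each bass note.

C# (5/3): C#, E, G.
F# (6/4/2): F#, G, B, D.
G (6/4/2): G, A, C#, E.
F# (5/3): F#, A, C#.
B (7/5/3): B, D, F#, A.

C#, E, G | F#, G, B, D | G, A, C#, E | F#, A, C# | B, D, F#, A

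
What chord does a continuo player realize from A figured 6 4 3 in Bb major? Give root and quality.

The figures 6 4 3 indicate a seventh chord in second inversion.
In second inversion the root lies a fourth above the bass: a fourth above A in Bb major is D.
The chord tones are A, C, D, F, giving D minor seventh.

D minor seventh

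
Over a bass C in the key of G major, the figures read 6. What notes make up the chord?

The written figures 6 are shorthand for 6/3: the 3 is implied.
A third above C in this key is E.
A sixth above C in this key is A.
Together with the bass C, this spells A minor in first inversion.

C, E, A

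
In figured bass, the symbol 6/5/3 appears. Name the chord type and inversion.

seventh chord, first inversion

Intervals of 6/5/3 above the bass form a seventh chord; the bass is the third, so this is first inversion.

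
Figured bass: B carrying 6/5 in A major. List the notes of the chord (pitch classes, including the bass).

B, D, F#, G#

The written figures 6/5 are shorthand for 6/5/3: the 3 is implied.
A third above B in this key is D.
A fifth above B in this key is F#.
A sixth above B in this key is G#.
Together with the bass B, this spells G# half-diminished seventh in first inversion.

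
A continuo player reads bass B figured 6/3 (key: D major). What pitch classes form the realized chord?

A third above B in this key is D.
A sixth above B in this key is G.
Together with the bass B, this spells G major in first inversion.

B, D, G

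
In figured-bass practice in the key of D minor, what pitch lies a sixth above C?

Counting 5 letter steps above C lands on A; in D minor, that letter is A.

A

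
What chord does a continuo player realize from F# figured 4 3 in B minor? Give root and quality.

The figures 4 3 indicate a seventh chord in second inversion.
In second inversion the root lies a fourth above the bass: a fourth above F# in B minor is B.
The chord tones are F#, A, B, D, giving B minor seventh.

B minor seventh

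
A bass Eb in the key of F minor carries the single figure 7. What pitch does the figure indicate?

Counting 6 letter steps above Eb lands on D; in F minor, that letter is Db.

Db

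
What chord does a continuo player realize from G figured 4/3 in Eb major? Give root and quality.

C minor seventh

The figures 4/3 indicate a seventh chord in second inversion.
In second inversion the root lies a fourth above the bass: a fourth above G in Eb major is C.
The chord tones are G, Bb, C, Eb, giving C minor seventh.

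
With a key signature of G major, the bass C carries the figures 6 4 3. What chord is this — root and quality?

F# half-diminished seventh

The figures 6 4 3 indicate a seventh chord in second inversion.
In second inversion the root lies a fourth above the bass: a fourth above C in G major is F#.
The chord tones are C, E, F#, A, giving F# half-diminished seventh.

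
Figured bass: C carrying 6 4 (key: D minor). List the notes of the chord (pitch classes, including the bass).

C, F, A

A fourth above C in this key is F.
A sixth above C in this key is A.
Together with the bass C, this spells F major in second inversion.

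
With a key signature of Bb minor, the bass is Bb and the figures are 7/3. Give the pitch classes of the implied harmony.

Bb, Db, F, Ab

The written figures 7/3 are shorthand for 7/5/3: the 5 is implied.
A third above Bb in this key is Db.
A fifth above Bb in this key is F.
A seventh above Bb in this key is Ab.
Together with the bass Bb, this spells Bb minor seventh in root position.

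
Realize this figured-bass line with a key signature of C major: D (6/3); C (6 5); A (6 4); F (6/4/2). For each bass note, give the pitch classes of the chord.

D, F, B | C, E, G, A | A, D, F | F, G, B, D

D (6/3): D, F, B.
C (6/5/3): C, E, G, A.
A (6/4): A, D, F.
F (6/4/2): F, G, B, D.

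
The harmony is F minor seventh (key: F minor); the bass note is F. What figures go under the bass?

7

F is the root of F minor seventh, so the chord is in root position.
A seventh chord in root position is figured 7/5/3, conventionally abbreviated 7.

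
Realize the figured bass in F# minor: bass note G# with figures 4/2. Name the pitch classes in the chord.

G#, A, C#, E

The written figures 4/2 are shorthand for 6/4/2: the 6 is implied.
A second above G# in this key is A.
A fourth above G# in this key is C#.
A sixth above G# in this key is E.
Together with the bass G#, this spells A major seventh in third inversion.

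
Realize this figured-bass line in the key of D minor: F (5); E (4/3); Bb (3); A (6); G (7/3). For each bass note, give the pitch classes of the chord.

F, A, C | E, G, A, C | Bb, D, F | A, C, F | G, Bb, D, F

F (5/3): F, A, C.
E (6/4/3): E, G, A, C.
Bb (5/3): Bb, D, F.
A (6/3): A, C, F.
G (7/5/3): G, Bb, D, F.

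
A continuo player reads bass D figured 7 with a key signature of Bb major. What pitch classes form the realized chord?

The written figures 7 are shorthand for 7/5/3: the 5/3 are implied.
A third above D in this key is F.
A fifth above D in this key is A.
A seventh above D in this key is C.
Together with the bass D, this spells D minor seventh in root position.

D, F, A, C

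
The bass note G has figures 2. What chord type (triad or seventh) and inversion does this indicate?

2 is shorthand for 6/4/2.
Intervals of 6/4/2 above the bass form a seventh chord; the bass is the seventh, so this is third inversion.

seventh chord, third inversion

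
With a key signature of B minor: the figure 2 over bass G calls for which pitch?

A

Counting 1 letter step above G lands on A; in B minor, that letter is A.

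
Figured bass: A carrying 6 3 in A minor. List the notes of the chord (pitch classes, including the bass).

A, C, F

A third above A in this key is C.
A sixth above A in this key is F.
Together with the bass A, this spells F major in first inversion.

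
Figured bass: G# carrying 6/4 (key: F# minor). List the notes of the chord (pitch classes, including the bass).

G#, C#, E

A fourth above G# in this key is C#.
A sixth above G# in this key is E.
Together with the bass G#, this spells C# minor in second inversion.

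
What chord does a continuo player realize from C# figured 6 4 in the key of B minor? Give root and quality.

The figures 6 4 indicate a triad in second inversion.
In second inversion the root lies a fourth above the bass: a fourth above C# in B minor is F#.
The chord tones are C#, F#, A, giving F# minor.

F# minor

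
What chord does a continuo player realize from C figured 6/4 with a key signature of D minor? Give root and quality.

F major

The figures 6/4 indicate a triad in second inversion.
In second inversion the root lies a fourth above the bass: a fourth above C in D minor is F.
The chord tones are C, F, A, giving F major.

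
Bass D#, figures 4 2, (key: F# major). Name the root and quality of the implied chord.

E# half-diminished seventh

The figures 4 2 indicate a seventh chord in third inversion.
In third inversion the root lies a second above the bass: a second above D# in F# major is E#.
The chord tones are D#, E#, G#, B, giving E# half-diminished seventh.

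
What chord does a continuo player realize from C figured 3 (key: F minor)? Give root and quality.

C minor

The figures 3 indicate a triad in root position.
In root position the bass is the root, so the root is C.
The chord tones are C, Eb, G, giving C minor.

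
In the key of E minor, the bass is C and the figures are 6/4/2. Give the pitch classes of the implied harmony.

A second above C in this key is D.
A fourth above C in this key is F#.
A sixth above C in this key is A.
Together with the bass C, this spells D dominant seventh in third inversion.

C, D, F#, A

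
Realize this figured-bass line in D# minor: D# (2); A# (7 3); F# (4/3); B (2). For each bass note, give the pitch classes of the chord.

D#, E#, G#, B | A#, C#, E#, G# | F#, A#, B, D# | B, C#, E#, G#

D# (6/4/2): D#, E#, G#, B.
A# (7/5/3): A#, C#, E#, G#.
F# (6/4/3): F#, A#, B, D#.
B (6/4/2): B, C#, E#, G#.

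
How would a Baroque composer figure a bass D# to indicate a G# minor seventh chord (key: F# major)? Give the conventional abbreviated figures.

4/3

D# is the fifth of G# minor seventh, so the chord is in second inversion.
A seventh chord in second inversion is figured 6/4/3, conventionally abbreviated 4/3.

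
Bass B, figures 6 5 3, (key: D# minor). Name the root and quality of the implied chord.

The figures 6 5 3 indicate a seventh chord in first inversion.
In first inversion the root lies a sixth above the bass: a sixth above B in D# minor is G#.
The chord tones are B, D#, F#, G#, giving G# minor seventh.

G# minor seventh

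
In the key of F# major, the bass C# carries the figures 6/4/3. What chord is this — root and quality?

F# major seventh

The figures 6/4/3 indicate a seventh chord in second inversion.
In second inversion the root lies a fourth above the bass: a fourth above C# in F# major is F#.
The chord tones are C#, E#, F#, A#, giving F# major seventh.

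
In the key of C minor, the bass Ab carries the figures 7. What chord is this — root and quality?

The figures 7 indicate a seventh chord in root position.
In root position the bass is the root, so the root is Ab.
The chord tones are Ab, C, Eb, G, giving Ab major seventh.

Ab major seventh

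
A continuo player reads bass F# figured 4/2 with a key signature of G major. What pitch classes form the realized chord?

F#, G, B, D

The written figures 4/2 are shorthand for 6/4/2: the 6 is implied.
A second above F# in this key is G.
A fourth above F# in this key is B.
A sixth above F# in this key is D.
Together with the bass F#, this spells G major seventh in third inversion.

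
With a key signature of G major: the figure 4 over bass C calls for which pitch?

Counting 3 letter steps above C lands on F; in G major, that letter is F#.

F#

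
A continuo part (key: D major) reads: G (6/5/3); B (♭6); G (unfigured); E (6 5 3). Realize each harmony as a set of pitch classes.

G (6/5/3): G, B, D, E.
B (b6/3): B, D, Gb.
G (5/3): G, B, D.
E (6/5/3): E, G, B, C#.

G, B, D, E | B, D, Gb | G, B, D | E, G, B, C#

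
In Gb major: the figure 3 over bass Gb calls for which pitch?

Counting 2 letter steps above Gb lands on B; in Gb major, that letter is Bb.

Bb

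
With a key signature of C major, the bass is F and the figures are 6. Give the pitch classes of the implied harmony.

The written figures 6 are shorthand for 6/3: the 3 is implied.
A third above F in this key is A.
A sixth above F in this key is D.
Together with the bass F, this spells D minor in first inversion.

F, A, D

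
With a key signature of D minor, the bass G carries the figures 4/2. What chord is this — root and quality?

The figures 4/2 indicate a seventh chord in third inversion.
In third inversion the root lies a second above the bass: a second above G in D minor is A.
The chord tones are G, A, C, E, giving A minor seventh.

A minor seventh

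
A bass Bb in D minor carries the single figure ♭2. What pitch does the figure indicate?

Counting 1 letter step above Bb lands on C; in D minor, that letter is C.
The b2 figure lowers it a semitone, giving Cb.

Cb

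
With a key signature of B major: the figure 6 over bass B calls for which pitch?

Counting 5 letter steps above B lands on G; in B major, that letter is G#.

G#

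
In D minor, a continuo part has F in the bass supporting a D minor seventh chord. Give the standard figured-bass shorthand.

F is the third of D minor seventh, so the chord is in first inversion.
A seventh chord in first inversion is figured 6/5/3, conventionally abbreviated 6/5.

6/5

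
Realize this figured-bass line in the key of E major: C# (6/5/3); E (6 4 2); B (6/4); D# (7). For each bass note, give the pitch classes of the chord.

C#, E, G#, A | E, F#, A, C# | B, E, G# | D#, F#, A, C#

C# (6/5/3): C#, E, G#, A.
E (6/4/2): E, F#, A, C#.
B (6/4): B, E, G#.
D# (7/5/3): D#, F#, A, C#.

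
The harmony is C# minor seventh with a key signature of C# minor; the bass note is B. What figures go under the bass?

B is the seventh of C# minor seventh, so the chord is in third inversion.
A seventh chord in third inversion is figured 6/4/2, conventionally abbreviated 4/2.

4/2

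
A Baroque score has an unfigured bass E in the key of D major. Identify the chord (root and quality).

An unfigured bass indicates a triad in root position.
In root position the bass is the root, so the root is E.
The chord tones are E, G, B, giving E minor.

E minor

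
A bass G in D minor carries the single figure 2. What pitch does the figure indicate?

A

Counting 1 letter step above G lands on A; in D minor, that letter is A.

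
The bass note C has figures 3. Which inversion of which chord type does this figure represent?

3 is shorthand for 5/3.
Intervals of 5/3 above the bass form a triad; the bass is the root, so this is root position.

triad, root position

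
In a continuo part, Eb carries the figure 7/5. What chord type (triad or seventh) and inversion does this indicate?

7/5 is shorthand for 7/5/3.
Intervals of 7/5/3 above the bass form a seventh chord; the bass is the root, so this is root position.

seventh chord, root position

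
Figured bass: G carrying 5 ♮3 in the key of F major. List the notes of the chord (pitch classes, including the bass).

G, B, D

A third above G in this key is Bb, made natural (B) by the ♮ figure.
A fifth above G in this key is D.
Together with the bass G, this spells G major in root position.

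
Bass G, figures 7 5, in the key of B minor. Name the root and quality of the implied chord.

G major seventh

The figures 7 5 indicate a seventh chord in root position.
In root position the bass is the root, so the root is G.
The chord tones are G, B, D, F#, giving G major seventh.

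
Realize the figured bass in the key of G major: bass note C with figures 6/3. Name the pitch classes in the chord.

A third above C in this key is E.
A sixth above C in this key is A.
Together with the bass C, this spells A minor in first inversion.

C, E, A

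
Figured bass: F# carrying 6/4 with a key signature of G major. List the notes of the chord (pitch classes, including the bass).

A fourth above F# in this key is B.
A sixth above F# in this key is D.
Together with the bass F#, this spells B minor in second inversion.

F#, B, D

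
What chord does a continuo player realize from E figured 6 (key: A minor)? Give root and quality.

The figures 6 indicate a triad in first inversion.
In first inversion the root lies a sixth above the bass: a sixth above E in A minor is C.
The chord tones are E, G, C, giving C major.

C major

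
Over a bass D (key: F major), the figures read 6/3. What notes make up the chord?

A third above D in this key is F.
A sixth above D in this key is Bb.
Together with the bass D, this spells Bb major in first inversion.

D, F, Bb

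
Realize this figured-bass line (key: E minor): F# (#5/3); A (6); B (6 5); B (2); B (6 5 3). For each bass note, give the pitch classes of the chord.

F# (#5/3): F#, A, C#.
A (6/3): A, C, F#.
B (6/5/3): B, D, F#, G.
B (6/4/2): B, C, E, G.
B (6/5/3): B, D, F#, G.

F#, A, C# | A, C, F# | B, D, F#, G | B, C, E, G | B, D, F#, G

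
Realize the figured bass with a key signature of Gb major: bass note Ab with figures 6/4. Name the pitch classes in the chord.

A fourth above Ab in this key is Db.
A sixth above Ab in this key is F.
Together with the bass Ab, this spells Db major in second inversion.

Ab, Db, F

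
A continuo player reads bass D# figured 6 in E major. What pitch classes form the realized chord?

D#, F#, B

The written figures 6 are shorthand for 6/3: the 3 is implied.
A third above D# in this key is F#.
A sixth above D# in this key is B.
Together with the bass D#, this spells B major in first inversion.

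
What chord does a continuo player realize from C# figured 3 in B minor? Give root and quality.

The figures 3 indicate a triad in root position.
In root position the bass is the root, so the root is C#.
The chord tones are C#, E, G, giving C# diminished.

C# diminished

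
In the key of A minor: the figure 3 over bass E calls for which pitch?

G

Counting 2 letter steps above E lands on G; in A minor, that letter is G.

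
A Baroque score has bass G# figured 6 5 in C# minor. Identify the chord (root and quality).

E major seventh

The figures 6 5 indicate a seventh chord in first inversion.
In first inversion the root lies a sixth above the bass: a sixth above G# in C# minor is E.
The chord tones are G#, B, D#, E, giving E major seventh.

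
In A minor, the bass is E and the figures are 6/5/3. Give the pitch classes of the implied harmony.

E, G, B, C

A third above E in this key is G.
A fifth above E in this key is B.
A sixth above E in this key is C.
Together with the bass E, this spells C major seventh in first inversion.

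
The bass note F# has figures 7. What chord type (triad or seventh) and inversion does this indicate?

seventh chord, root position

7 is shorthand for 7/5/3.
Intervals of 7/5/3 above the bass form a seventh chord; the bass is the root, so this is root position.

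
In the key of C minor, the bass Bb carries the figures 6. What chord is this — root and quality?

The figures 6 indicate a triad in first inversion.
In first inversion the root lies a sixth above the bass: a sixth above Bb in C minor is G.
The chord tones are Bb, D, G, giving G minor.

G minor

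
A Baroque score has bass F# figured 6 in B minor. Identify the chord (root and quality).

The figures 6 indicate a triad in first inversion.
In first inversion the root lies a sixth above the bass: a sixth above F# in B minor is D.
The chord tones are F#, A, D, giving D major.

D major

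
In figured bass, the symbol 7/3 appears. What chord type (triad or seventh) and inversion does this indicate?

7/3 is shorthand for 7/5/3.
Intervals of 7/5/3 above the bass form a seventh chord; the bass is the root, so this is root position.

seventh chord, root position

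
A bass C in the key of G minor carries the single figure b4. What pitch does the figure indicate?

Fb

Counting 3 letter steps above C lands on F; in G minor, that letter is F.
The b4 figure lowers it a semitone, giving Fb.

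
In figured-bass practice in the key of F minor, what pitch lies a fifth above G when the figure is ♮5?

Counting 4 letter steps above G lands on D; in F minor, that letter is Db.
The ♮5 figure makes it natural, giving D.

D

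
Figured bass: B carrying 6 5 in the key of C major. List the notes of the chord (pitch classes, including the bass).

B, D, F, G

The written figures 6 5 are shorthand for 6/5/3: the 3 is implied.
A third above B in this key is D.
A fifth above B in this key is F.
A sixth above B in this key is G.
Together with the bass B, this spells G dominant seventh in first inversion.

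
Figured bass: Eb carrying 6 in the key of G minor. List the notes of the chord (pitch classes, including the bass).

The written figures 6 are shorthand for 6/3: the 3 is implied.
A third above Eb in this key is G.
A sixth above Eb in this key is C.
Together with the bass Eb, this spells C minor in first inversion.

Eb, G, C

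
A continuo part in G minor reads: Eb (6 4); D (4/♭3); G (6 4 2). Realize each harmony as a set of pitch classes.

Eb (6/4): Eb, A, C.
D (6/4/b3): D, Fb, G, Bb.
G (6/4/2): G, A, C, Eb.

Eb, A, C | D, Fb, G, Bb | G, A, C, Eb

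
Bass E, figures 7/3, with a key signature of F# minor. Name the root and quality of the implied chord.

The figures 7/3 indicate a seventh chord in root position.
In root position the bass is the root, so the root is E.
The chord tones are E, G#, B, D, giving E dominant seventh.

E dominant seventh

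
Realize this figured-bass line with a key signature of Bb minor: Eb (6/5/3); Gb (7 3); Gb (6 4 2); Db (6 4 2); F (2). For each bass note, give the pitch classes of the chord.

Eb, Gb, Bb, C | Gb, Bb, Db, F | Gb, Ab, C, Eb | Db, Eb, Gb, Bb | F, Gb, Bb, Db

Eb (6/5/3): Eb, Gb, Bb, C.
Gb (7/5/3): Gb, Bb, Db, F.
Gb (6/4/2): Gb, Ab, C, Eb.
Db (6/4/2): Db, Eb, Gb, Bb.
F (6/4/2): F, Gb, Bb, Db.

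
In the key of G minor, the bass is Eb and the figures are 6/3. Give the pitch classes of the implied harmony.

A third above Eb in this key is G.
A sixth above Eb in this key is C.
Together with the bass Eb, this spells C minor in first inversion.

Eb, G, C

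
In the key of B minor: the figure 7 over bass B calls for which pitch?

Counting 6 letter steps above B lands on A; in B minor, that letter is A.

A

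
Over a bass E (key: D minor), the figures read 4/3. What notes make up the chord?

E, G, A, C

The written figures 4/3 are shorthand for 6/4/3: the 6 is implied.
A third above E in this key is G.
A fourth above E in this key is A.
A sixth above E in this key is C.
Together with the bass E, this spells A minor seventh in second inversion.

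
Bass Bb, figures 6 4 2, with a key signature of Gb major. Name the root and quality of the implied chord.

Cb major seventh

The figures 6 4 2 indicate a seventh chord in third inversion.
In third inversion the root lies a second above the bass: a second above Bb in Gb major is Cb.
The chord tones are Bb, Cb, Eb, Gb, giving Cb major seventh.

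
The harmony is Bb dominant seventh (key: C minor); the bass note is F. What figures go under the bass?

F is the fifth of Bb dominant seventh, so the chord is in second inversion.
A seventh chord in second inversion is figured 6/4/3, conventionally abbreviated 4/3.

4/3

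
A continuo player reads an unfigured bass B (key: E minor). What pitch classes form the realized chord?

B, D, F#

An unfigured bass implies 5/3.
A third above B in this key is D.
A fifth above B in this key is F#.
Together with the bass B, this spells B minor in root position.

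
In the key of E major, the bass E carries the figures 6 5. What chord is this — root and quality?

The figures 6 5 indicate a seventh chord in first inversion.
In first inversion the root lies a sixth above the bass: a sixth above E in E major is C#.
The chord tones are E, G#, B, C#, giving C# minor seventh.

C# minor seventh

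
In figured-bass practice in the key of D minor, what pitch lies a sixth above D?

Bb

Counting 5 letter steps above D lands on B; in D minor, that letter is Bb.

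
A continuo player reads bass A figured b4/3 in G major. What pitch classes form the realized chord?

The written figures b4/3 are shorthand for 6/4/3: the 6 is implied.
A third above A in this key is C.
A fourth above A in this key is D, lowered to Db by the flat.
A sixth above A in this key is F#.

A, C, Db, F#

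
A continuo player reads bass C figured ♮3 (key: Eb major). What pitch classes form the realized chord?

C, E, G

The written figures ♮3 are shorthand for 5/3: the 5 is implied.
A third above C in this key is Eb, made natural (E) by the ♮ figure.
A fifth above C in this key is G.
Together with the bass C, this spells C major in root position.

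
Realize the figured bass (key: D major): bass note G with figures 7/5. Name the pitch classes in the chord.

The written figures 7/5 are shorthand for 7/5/3: the 3 is implied.
A third above G in this key is B.
A fifth above G in this key is D.
A seventh above G in this key is F#.
Together with the bass G, this spells G major seventh in root position.

G, B, D, F#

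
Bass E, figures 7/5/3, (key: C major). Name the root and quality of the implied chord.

E minor seventh

The figures 7/5/3 indicate a seventh chord in root position.
In root position the bass is the root, so the root is E.
The chord tones are E, G, B, D, giving E minor seventh.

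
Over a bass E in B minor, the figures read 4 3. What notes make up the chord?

E, G, A, C#

The written figures 4 3 are shorthand for 6/4/3: the 6 is implied.
A third above E in this key is G.
A fourth above E in this key is A.
A sixth above E in this key is C#.
Together with the bass E, this spells A dominant seventh in second inversion.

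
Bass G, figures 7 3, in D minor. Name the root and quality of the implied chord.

The figures 7 3 indicate a seventh chord in root position.
In root position the bass is the root, so the root is G.
The chord tones are G, Bb, D, F, giving G minor seventh.

G minor seventh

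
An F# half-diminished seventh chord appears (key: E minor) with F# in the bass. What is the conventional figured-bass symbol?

7

F# is the root of F# half-diminished seventh, so the chord is in root position.
A seventh chord in root position is figured 7/5/3, conventionally abbreviated 7.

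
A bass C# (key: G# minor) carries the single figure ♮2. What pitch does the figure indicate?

D

Counting 1 letter step above C# lands on D; in G# minor, that letter is D#.
The ♮2 figure makes it natural, giving D.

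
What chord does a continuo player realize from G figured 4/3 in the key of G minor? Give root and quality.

The figures 4/3 indicate a seventh chord in second inversion.
In second inversion the root lies a fourth above the bass: a fourth above G in G minor is C.
The chord tones are G, Bb, C, Eb, giving C minor seventh.

C minor seventh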